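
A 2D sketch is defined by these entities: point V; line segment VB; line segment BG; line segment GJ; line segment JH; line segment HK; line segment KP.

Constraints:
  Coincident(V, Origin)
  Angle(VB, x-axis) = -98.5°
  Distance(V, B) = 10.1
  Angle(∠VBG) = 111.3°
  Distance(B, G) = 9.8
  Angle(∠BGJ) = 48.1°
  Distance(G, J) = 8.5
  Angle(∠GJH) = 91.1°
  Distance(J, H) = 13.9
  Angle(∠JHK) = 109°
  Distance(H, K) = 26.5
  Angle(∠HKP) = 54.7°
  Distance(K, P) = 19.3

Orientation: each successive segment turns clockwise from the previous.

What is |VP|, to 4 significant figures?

27.07

V is at the origin; VB runs at -98.5° with length 10.1, so B = (-1.493, -9.989). ∠VBG = 111.3° gives BG at -167.2° from the x-axis; with |BG| = 9.8, G = (-11.05, -12.16). ∠BGJ = 48.1° gives GJ at 60.90° from the x-axis; with |GJ| = 8.5, J = (-6.915, -4.733). ∠GJH = 91.1° gives JH at -28.00° from the x-axis; with |JH| = 13.9, H = (5.357, -11.26). ∠JHK = 109.0° gives HK at -99.00° from the x-axis; with |HK| = 26.5, K = (1.212, -37.43). ∠HKP = 54.7° gives KP at 135.7° from the x-axis; with |KP| = 19.3, P = (-12.60, -23.95). Then |VP| = |P − V| = 27.07.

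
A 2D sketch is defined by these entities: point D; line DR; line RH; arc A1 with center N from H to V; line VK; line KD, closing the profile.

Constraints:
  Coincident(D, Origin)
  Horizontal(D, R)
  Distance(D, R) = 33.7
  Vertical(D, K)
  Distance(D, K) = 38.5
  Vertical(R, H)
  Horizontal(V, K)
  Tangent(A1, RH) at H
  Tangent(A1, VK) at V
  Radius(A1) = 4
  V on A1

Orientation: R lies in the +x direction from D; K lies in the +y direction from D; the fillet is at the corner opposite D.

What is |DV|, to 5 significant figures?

48.624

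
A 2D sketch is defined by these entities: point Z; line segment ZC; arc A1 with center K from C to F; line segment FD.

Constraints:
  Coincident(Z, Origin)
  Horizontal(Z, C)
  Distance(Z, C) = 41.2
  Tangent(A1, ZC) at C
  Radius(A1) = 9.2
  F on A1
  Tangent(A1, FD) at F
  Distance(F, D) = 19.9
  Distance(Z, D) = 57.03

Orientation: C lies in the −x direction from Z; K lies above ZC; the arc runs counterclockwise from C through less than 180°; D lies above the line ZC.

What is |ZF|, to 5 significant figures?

38.016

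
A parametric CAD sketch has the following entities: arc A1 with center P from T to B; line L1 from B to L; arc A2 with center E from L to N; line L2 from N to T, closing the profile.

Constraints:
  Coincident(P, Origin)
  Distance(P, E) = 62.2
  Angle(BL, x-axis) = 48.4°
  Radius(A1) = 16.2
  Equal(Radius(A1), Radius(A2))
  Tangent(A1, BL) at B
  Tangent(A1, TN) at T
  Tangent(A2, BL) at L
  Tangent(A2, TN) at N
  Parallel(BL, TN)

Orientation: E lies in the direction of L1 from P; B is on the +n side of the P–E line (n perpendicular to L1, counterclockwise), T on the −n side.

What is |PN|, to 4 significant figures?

64.28

Tangency of A1 to both parallel lines with radius 16.2 puts B and T at P ± 16.2·n: B = (-12.11, 10.76), T = (12.11, -10.76). Equal radii place L and N the same way about E: L = E + 16.2·n = (29.18, 57.27), N = E − 16.2·n = (53.41, 35.76). Then |PN| = |N − P| = 64.28.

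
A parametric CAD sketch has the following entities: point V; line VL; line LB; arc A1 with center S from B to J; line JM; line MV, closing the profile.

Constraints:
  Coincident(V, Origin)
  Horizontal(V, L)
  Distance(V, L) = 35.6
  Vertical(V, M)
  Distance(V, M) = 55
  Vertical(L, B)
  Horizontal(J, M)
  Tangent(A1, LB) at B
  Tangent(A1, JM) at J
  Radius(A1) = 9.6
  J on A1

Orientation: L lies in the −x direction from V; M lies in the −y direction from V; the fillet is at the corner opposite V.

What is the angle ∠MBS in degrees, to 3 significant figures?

15.1°

V is at the origin; VL is horizontal with |VL| = 35.6 and L on the −x side, so L = (-35.6, 0.00). VM is vertical with |VM| = 55.0 and M on the −y side, so M = (0.00, -55.0). The virtual corner opposite V is at (-35.6, -55.0). The tangent condition forces SB to be normal to LB and A1 meets JM tangentially, so SJ is at right angles to JM, with radius 9.6, so the center S sits 9.6 in from both sides at S = (-26.0, -45.4). That places the tangent points at B = (-35.6, -45.4) on LB and J = (-26.0, -55.0) on JM. Then cos ∠MBS = BM·BS / (|BM||BS|), giving 15.1°.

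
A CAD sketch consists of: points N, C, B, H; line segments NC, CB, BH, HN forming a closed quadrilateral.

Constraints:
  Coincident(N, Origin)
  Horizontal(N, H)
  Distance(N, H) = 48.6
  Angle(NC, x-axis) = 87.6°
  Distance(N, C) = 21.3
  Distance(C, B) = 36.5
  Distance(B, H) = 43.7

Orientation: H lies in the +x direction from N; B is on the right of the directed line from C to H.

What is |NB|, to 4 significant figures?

16.40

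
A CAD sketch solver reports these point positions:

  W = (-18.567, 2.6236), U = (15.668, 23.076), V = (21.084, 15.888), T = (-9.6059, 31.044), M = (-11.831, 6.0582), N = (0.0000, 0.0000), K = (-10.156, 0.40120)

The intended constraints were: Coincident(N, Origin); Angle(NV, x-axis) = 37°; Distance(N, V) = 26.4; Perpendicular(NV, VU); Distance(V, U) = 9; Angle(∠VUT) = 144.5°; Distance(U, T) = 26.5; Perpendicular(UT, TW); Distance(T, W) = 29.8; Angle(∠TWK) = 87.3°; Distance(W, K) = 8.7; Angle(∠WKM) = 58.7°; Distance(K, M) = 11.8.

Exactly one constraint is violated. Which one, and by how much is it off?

Distance(K, M) = 11.8 — off by 5.90.

N = (0.00, 0.00) ✓; NV at 37.00° ✓; |NV| = 26.40 ✓; ∠(NV, VU) = 90.00° ✓; |VU| = 9.000 ✓; ∠VUT = 144.5° ✓; |UT| = 26.50 ✓; ∠(UT, TW) = 90.00° ✓; |TW| = 29.80 ✓; ∠TWK = 87.30° ✓; |WK| = 8.700 ✓; ∠WKM = 58.71° ✓; |KM| = 5.900 ✗.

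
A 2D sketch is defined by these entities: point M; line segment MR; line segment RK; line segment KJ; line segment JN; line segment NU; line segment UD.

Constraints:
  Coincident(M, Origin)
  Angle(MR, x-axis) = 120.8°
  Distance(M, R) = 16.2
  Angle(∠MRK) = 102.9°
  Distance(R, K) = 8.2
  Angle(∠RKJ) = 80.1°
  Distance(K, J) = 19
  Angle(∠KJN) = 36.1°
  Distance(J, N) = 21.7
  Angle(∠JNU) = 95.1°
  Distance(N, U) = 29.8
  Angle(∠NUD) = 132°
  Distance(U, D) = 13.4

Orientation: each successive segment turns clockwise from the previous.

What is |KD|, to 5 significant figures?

28.304

M is at the origin; MR runs at 120.8° with length 16.2, so R = (-8.2951, 13.915). ∠MRK = 102.9° gives RK at 43.700° from the x-axis; with |RK| = 8.2, K = (-2.3668, 19.580). ∠RKJ = 80.1° gives KJ at -56.200° from the x-axis; with |KJ| = 19.0, J = (8.2029, 3.7917). ∠KJN = 36.1° gives JN at 159.90° from the x-axis; with |JN| = 21.7, N = (-12.175, 11.249). ∠JNU = 95.1° gives NU at 75.000° from the x-axis; with |NU| = 29.8, U = (-4.4627, 40.034). ∠NUD = 132.0° gives UD at 27.000° from the x-axis; with |UD| = 13.4, D = (7.4768, 46.117). Then |KD| = |D − K| = 28.304.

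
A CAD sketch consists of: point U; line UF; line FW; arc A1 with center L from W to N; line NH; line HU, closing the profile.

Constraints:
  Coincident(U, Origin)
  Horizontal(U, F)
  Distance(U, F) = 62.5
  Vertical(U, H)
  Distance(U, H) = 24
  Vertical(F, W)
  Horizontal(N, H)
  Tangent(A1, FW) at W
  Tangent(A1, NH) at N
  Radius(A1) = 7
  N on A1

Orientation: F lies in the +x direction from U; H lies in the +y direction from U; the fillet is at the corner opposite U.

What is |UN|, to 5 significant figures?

60.467

U is at the origin; U and F share the same y with |UF| = 62.5 and F on the +x side, so F = (62.500, 0.0000). UH is vertical with |UH| = 24.0 and H on the +y side, so H = (0.0000, 24.000). The virtual corner opposite U is at (62.500, 24.000). Since A1 is tangent to FW there, LW ⟂ FW and since A1 is tangent to NH there, LN ⟂ NH, with radius 7.0, so the center L sits 7.0 in from both sides at L = (55.500, 17.000). That places the tangent points at W = (62.500, 17.000) on FW and N = (55.500, 24.000) on NH. Then |UN| = |N − U| = 60.467.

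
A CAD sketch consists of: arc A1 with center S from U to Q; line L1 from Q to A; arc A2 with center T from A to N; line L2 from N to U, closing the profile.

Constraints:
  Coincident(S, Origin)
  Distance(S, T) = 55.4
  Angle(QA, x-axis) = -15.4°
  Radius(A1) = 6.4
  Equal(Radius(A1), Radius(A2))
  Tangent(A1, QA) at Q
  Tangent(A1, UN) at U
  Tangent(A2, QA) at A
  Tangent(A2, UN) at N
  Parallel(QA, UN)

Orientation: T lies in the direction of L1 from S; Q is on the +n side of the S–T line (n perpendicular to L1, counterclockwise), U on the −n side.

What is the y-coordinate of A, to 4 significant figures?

-8.542

Tangency of A1 to both parallel lines with radius 6.4 puts Q and U at S ± 6.4·n: Q = (1.700, 6.170), U = (-1.700, -6.170). Equal radii place A and N the same way about T: A = T + 6.4·n = (55.11, -8.542), N = T − 6.4·n = (51.71, -20.88). So A.y = -8.542.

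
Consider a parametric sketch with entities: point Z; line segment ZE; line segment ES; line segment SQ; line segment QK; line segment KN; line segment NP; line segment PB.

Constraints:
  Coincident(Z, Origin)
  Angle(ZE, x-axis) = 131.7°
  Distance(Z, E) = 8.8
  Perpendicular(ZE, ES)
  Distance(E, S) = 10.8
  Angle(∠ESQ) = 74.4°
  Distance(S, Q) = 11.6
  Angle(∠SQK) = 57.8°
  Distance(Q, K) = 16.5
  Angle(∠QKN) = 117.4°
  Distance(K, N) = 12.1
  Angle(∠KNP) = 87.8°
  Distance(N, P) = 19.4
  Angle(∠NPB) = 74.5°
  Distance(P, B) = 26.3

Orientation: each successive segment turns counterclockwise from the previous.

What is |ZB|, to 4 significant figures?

7.394

Z is at the origin; ZE runs at 131.7° with length 8.8, so E = (-5.854, 6.570). ZE is perpendicular to ES, so ES runs at -138.3°; with |ES| = 10.8, S = (-13.92, -0.6141). ∠ESQ = 74.4° gives SQ at -32.70° from the x-axis; with |SQ| = 11.6, Q = (-4.156, -6.881). ∠SQK = 57.8° gives QK at 89.50° from the x-axis; with |QK| = 16.5, K = (-4.012, 9.619). ∠QKN = 117.4° gives KN at 152.1° from the x-axis; with |KN| = 12.1, N = (-14.71, 15.28). ∠KNP = 87.8° gives NP at -115.7° from the x-axis; with |NP| = 19.4, P = (-23.12, -2.200). ∠NPB = 74.5° gives PB at -10.20° from the x-axis; with |PB| = 26.3, B = (2.766, -6.858). Then |ZB| = |B − Z| = 7.394.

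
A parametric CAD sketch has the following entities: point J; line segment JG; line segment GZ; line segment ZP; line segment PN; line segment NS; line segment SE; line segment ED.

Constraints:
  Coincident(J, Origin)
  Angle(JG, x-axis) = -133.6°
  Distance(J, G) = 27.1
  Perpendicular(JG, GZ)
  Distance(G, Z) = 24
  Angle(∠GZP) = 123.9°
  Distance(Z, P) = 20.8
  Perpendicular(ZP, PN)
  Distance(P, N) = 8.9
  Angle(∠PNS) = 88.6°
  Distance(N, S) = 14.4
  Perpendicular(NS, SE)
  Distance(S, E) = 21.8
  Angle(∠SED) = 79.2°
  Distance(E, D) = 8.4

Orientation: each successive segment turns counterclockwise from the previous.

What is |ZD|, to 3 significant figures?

19.0

J is at the origin; JG runs at -133.6° with length 27.1, so G = (-18.7, -19.6). JG ⟂ GZ, so GZ runs at -43.6°; with |GZ| = 24.0, Z = (-1.31, -36.2). ∠GZP = 123.9° gives ZP at 12.5° from the x-axis; with |ZP| = 20.8, P = (19.0, -31.7). The perpendicularity gives PN at right angles to ZP, so PN runs at 102°; with |PN| = 8.9, N = (17.1, -23.0). ∠PNS = 88.6° gives NS at -166° from the x-axis; with |NS| = 14.4, S = (3.09, -26.4). The perpendicularity gives SE at right angles to NS, so SE runs at -76.1°; with |SE| = 21.8, E = (8.33, -47.6). ∠SED = 79.2° gives ED at 24.7° from the x-axis; with |ED| = 8.4, D = (16.0, -44.1). Then |ZD| = |D − Z| = 19.0.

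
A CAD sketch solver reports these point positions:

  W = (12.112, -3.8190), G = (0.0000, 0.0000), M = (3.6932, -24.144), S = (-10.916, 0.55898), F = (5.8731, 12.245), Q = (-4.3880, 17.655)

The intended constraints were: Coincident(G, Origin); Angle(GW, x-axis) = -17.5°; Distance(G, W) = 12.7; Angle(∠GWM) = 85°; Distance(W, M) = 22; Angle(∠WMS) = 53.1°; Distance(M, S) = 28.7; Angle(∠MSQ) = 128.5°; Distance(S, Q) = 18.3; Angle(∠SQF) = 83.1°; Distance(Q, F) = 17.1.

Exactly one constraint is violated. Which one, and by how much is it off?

Distance(Q, F) = 17.1 — off by 5.50.

G = (0.00, 0.00) ✓; GW at -17.50° ✓; |GW| = 12.70 ✓; ∠GWM = 85.00° ✓; |WM| = 22.00 ✓; ∠WMS = 53.10° ✓; |MS| = 28.70 ✓; ∠MSQ = 128.5° ✓; |SQ| = 18.30 ✓; ∠SQF = 83.10° ✓; |QF| = 11.60 ✗.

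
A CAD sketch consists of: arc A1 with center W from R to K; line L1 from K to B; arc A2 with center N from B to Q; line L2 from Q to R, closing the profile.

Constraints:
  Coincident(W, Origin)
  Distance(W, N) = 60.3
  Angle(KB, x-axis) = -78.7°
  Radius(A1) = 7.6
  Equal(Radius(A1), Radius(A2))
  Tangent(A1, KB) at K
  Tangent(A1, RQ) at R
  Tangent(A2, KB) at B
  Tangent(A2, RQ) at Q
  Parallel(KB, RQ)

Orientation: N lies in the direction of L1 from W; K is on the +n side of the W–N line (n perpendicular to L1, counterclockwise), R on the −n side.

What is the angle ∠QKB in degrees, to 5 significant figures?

14.148°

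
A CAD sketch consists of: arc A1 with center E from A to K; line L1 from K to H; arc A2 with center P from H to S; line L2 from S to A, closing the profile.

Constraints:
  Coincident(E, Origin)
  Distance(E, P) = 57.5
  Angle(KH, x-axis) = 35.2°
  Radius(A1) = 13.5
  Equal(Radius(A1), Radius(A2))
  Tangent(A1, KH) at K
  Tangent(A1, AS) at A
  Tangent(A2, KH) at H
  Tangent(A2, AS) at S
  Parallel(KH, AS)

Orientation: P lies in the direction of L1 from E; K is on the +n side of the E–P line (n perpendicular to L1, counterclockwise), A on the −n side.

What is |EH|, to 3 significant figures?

59.1

Tangency of A1 to both parallel lines with radius 13.5 puts K and A at E ± 13.5·n: K = (-7.78, 11.0), A = (7.78, -11.0). Equal radii place H and S the same way about P: H = P + 13.5·n = (39.2, 44.2), S = P − 13.5·n = (54.8, 22.1). Then |EH| = |H − E| = 59.1.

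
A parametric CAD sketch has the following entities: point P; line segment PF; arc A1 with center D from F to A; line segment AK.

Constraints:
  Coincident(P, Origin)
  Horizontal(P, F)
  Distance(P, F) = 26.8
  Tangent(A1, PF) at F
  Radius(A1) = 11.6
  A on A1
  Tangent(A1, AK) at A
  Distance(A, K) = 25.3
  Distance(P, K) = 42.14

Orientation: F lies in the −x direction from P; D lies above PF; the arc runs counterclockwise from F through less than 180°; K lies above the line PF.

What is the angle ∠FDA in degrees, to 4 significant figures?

96.46°

Checks: ∠(DF, FP) = 90.00° ✓; |DF| = 11.60 ✓; |DA| = 11.60 ✓; ∠(DA, AK) = 90.00° ✓; |AK| = 25.30 ✓; |PK| = 42.14 ✓.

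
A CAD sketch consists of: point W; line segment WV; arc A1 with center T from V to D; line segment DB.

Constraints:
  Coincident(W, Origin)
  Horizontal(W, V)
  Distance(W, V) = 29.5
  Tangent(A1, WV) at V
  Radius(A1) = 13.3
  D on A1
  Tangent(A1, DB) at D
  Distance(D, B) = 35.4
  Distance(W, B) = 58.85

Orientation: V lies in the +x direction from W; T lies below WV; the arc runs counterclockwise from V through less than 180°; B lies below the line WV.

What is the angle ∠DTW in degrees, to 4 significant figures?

44.35°

W is at the origin; WV is horizontal with |WV| = 29.5 and V on the +x side, so V = (29.50, 0.000). The tangent condition forces TV to be normal to WV, so T = V + (0, -13.3) = (29.50, -13.30). Since TD ⟂ DB (tangency), |TB| = √(13.3² + 35.4²) = 37.82 regardless of where D sits on A1. So B lies on both circle(W, 58.85) and circle(T, 37.82); the below-WV intersection is B = (29.17, -51.11). D is the foot of the tangent from B: D = (17.01, -17.87).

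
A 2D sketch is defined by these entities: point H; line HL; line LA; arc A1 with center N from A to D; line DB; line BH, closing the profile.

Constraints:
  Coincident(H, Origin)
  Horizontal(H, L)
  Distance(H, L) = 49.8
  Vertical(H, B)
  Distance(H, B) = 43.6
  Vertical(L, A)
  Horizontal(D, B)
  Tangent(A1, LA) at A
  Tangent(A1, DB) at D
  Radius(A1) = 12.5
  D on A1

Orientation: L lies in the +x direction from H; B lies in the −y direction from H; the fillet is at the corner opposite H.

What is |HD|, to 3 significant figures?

57.4

The virtual corner opposite H is at (49.8, -43.6). Tangency of A1 to LA means the radius NA is perpendicular to LA and A1 meets DB tangentially, so ND is at right angles to DB, with radius 12.5, so the center N sits 12.5 in from both sides at N = (37.3, -31.1). That places the tangent points at A = (49.8, -31.1) on LA and D = (37.3, -43.6) on DB. Then |HD| = |D − H| = 57.4.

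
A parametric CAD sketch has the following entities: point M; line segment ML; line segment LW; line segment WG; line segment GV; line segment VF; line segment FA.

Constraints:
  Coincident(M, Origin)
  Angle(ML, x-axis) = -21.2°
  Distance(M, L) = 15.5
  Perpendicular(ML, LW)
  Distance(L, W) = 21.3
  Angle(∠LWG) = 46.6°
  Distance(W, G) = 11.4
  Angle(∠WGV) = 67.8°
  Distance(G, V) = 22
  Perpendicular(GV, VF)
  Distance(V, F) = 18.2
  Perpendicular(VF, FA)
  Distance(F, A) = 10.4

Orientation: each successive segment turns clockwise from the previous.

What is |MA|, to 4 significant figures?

35.74

M is at the origin; ML runs at -21.2° with length 15.5, so L = (14.45, -5.605). The perpendicularity gives LW at right angles to ML, so LW runs at -111.2°; with |LW| = 21.3, W = (6.748, -25.46). ∠LWG = 46.6° gives WG at 115.4° from the x-axis; with |WG| = 11.4, G = (1.859, -15.17). ∠WGV = 67.8° gives GV at 3.200° from the x-axis; with |GV| = 22.0, V = (23.82, -13.94). GV is perpendicular to VF, so VF runs at -86.80°; with |VF| = 18.2, F = (24.84, -32.11). The perpendicularity gives FA at right angles to VF, so FA runs at -176.8°; with |FA| = 10.4, A = (14.46, -32.69). Then |MA| = |A − M| = 35.74.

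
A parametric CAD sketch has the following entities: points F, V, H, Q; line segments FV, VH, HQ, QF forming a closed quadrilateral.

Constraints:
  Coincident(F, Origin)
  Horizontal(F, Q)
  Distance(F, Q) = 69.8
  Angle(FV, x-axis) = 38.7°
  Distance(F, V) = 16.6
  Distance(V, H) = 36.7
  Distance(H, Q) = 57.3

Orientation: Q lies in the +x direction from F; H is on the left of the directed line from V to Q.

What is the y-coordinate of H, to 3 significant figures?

42.3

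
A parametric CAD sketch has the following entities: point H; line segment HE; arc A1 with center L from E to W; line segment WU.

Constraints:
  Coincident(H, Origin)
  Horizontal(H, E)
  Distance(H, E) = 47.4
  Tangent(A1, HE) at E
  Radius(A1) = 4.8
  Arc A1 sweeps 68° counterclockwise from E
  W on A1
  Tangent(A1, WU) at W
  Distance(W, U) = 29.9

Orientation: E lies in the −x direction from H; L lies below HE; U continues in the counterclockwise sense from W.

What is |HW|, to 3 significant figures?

51.9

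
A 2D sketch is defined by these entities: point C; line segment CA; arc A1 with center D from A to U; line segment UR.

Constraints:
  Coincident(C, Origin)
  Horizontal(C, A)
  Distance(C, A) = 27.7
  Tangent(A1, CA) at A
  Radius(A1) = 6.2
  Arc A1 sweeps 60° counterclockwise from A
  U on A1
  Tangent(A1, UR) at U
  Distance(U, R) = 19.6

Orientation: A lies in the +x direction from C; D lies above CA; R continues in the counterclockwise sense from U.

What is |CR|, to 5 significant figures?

47.337

On A1, A sits at bearing -90° from D; a 60° counterclockwise sweep puts U at bearing -30°, so U = D + 6.2·(cos -30°, sin -30°) = (33.069, 3.1000). Tangency of A1 to UR means the radius DU is perpendicular to UR, so UR runs along (−sin -30°, cos -30°); with |UR| = 19.6, R = (42.869, 20.074). Then |CR| = |R − C| = 47.337.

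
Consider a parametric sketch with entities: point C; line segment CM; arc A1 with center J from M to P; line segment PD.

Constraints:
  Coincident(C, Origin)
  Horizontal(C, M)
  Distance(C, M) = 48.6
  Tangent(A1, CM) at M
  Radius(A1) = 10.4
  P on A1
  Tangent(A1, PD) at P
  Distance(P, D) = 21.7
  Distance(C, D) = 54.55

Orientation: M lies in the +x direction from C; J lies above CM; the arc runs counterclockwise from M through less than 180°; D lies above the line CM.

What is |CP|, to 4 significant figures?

59.13

C is at the origin; C and M share the same y with |CM| = 48.6 and M on the +x side, so M = (48.60, 0.000). A1 meets CM tangentially, so JM is at right angles to CM, so J = M + (0, 10.4) = (48.60, 10.40). Since JP ⟂ PD (tangency), |JD| = √(10.4² + 21.7²) = 24.06 regardless of where P sits on A1. So D lies on both circle(C, 54.55) and circle(J, 24.06); the above-CM intersection is D = (42.84, 33.76). P is the foot of the tangent from D: P = (56.63, 17.01).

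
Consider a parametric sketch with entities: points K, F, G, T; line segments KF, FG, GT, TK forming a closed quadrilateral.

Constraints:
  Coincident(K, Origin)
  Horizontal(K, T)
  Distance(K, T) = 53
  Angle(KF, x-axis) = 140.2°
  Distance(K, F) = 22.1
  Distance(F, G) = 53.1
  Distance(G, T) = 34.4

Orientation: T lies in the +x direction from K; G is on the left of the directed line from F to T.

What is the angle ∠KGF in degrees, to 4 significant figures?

24.19°

Checks: |FG| = 53.10 ✓; |GT| = 34.40 ✓.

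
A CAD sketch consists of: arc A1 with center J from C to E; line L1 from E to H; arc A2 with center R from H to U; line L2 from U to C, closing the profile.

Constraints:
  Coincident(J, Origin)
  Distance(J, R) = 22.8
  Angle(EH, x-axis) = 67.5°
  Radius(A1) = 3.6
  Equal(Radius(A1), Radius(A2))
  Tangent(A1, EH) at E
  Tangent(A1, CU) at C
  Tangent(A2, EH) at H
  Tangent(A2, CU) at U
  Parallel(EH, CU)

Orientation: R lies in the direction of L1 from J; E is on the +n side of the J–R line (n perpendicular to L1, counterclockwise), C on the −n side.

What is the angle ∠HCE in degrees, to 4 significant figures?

72.47°

The slot axis is L1's direction at 67.5°, so u = (cos 67.5°, sin 67.5°) = (0.3827, 0.9239) and n = (−sin 67.5°, cos 67.5°) = (-0.9239, 0.3827). J is at the origin and R lies 22.8 along u from J, so R = 22.8·u = (8.725, 21.06). Tangency of A1 to both parallel lines with radius 3.6 puts E and C at J ± 3.6·n: E = (-3.326, 1.378), C = (3.326, -1.378). Equal radii place H and U the same way about R: H = R + 3.6·n = (5.399, 22.44), U = R − 3.6·n = (12.05, 19.69). Then cos ∠HCE = CH·CE / (|CH||CE|), giving 72.47°.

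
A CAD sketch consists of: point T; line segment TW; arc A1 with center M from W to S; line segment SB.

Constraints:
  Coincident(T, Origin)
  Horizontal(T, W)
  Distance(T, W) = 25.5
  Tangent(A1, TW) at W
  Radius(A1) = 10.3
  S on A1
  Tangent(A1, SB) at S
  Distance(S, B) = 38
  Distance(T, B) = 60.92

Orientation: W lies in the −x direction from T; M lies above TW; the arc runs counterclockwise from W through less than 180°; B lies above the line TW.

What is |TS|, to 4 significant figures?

23.29

Checks: |MS| = 10.30 ✓; ∠(MS, SB) = 90.00° ✓; |SB| = 38.00 ✓; |TB| = 60.92 ✓.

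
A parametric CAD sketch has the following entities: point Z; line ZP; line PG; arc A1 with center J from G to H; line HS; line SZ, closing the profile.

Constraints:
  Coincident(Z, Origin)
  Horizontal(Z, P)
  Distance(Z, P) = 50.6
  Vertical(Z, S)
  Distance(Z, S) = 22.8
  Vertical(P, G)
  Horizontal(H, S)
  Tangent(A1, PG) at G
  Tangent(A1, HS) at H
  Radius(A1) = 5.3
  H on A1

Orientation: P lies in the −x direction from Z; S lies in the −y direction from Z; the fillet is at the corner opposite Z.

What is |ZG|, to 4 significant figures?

53.54

The virtual corner opposite Z is at (-50.60, -22.80). The tangent condition forces JG to be normal to PG and A1 meets HS tangentially, so JH is at right angles to HS, with radius 5.3, so the center J sits 5.3 in from both sides at J = (-45.30, -17.50). That places the tangent points at G = (-50.60, -17.50) on PG and H = (-45.30, -22.80) on HS. Then |ZG| = |G − Z| = 53.54.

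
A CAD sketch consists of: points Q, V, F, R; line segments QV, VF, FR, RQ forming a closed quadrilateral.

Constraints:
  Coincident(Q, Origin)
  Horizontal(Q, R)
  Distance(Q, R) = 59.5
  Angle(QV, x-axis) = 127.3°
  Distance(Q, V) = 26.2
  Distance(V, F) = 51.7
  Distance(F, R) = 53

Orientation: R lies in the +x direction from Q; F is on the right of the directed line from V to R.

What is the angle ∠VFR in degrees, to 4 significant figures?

96.64°

Q is at the origin; Q and R share the same y with |QR| = 59.5 and R in +x, so R = (59.5, 0). QV runs at 127.3° with |QV| = 26.2, so V = (-15.88, 20.84). F is determined by |VF| = 51.7 and |FR| = 53.0 together: it lies at the intersection of circle(V, 51.7) and circle(R, 53.0). With |VR| = 78.21, the foot of the radical line on VR is 38.23 from V and the perpendicular offset is √(51.7² − 38.23²) = 34.80. Taking the right-of-VR solution: F = (11.70, -22.89).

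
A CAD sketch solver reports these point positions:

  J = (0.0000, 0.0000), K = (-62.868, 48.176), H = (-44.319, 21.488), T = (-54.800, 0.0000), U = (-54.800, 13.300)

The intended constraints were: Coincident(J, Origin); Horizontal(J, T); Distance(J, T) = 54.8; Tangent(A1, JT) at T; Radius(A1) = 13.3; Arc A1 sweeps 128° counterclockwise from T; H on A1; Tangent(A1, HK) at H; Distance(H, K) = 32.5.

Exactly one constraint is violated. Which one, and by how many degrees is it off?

Tangent(A1, HK) at H — off by 3.20°.

J = (0.00, 0.00) ✓; J.y = 0.00, T.y = 0.00 ✓; |JT| = 54.80 ✓; ∠(UT, TJ) = 90.00° ✓; |UT| = 13.30 ✓; bearing(U→H) − bearing(U→T) = 128.0° ✓; |UH| = 13.30 ✓; ∠(UH, HK) = 93.20° ✗; |HK| = 32.50 ✓.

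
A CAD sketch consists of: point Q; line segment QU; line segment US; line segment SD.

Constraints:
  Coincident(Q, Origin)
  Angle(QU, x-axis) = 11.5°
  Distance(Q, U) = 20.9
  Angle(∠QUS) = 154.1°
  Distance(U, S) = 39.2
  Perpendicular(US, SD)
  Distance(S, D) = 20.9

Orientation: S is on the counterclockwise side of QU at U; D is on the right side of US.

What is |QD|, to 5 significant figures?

65.313

Q is at the origin; QU runs at 11.5° with length 20.9, so U = 20.9·(cos 11.5°, sin 11.5°) = (20.480, 4.1668). ∠QUS = 154.1°, so US runs at 11.5° + (180° − 154.1°) = 37.400° from the x-axis; with |US| = 39.2, S = U + 39.2·(cos 37.400°, sin 37.400°) = (51.621, 27.976). The perpendicularity gives SD at right angles to US; with |SD| = 20.9 on the right of US, D = S + 20.9·(0.60738, -0.79441) = (64.316, 11.373). Then |QD| = |D − Q| = 65.313.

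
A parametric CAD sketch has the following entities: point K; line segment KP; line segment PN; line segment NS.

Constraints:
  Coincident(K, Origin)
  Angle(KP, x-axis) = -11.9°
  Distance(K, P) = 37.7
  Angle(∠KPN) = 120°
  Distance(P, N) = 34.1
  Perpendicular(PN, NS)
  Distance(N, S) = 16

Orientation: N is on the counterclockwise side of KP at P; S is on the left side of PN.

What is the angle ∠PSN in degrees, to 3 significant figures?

64.9°

K is at the origin; KP runs at -11.9° with length 37.7, so P = 37.7·(cos -11.9°, sin -11.9°) = (36.9, -7.77). ∠KPN = 120.0°, so PN runs at -11.9° + (180° − 120.0°) = 48.1° from the x-axis; with |PN| = 34.1, N = P + 34.1·(cos 48.1°, sin 48.1°) = (59.7, 17.6). PN is perpendicular to NS; with |NS| = 16.0 on the left of PN, S = N + 16.0·(-0.744, 0.668) = (47.8, 28.3). Then cos ∠PSN = SP·SN / (|SP||SN|), giving 64.9°.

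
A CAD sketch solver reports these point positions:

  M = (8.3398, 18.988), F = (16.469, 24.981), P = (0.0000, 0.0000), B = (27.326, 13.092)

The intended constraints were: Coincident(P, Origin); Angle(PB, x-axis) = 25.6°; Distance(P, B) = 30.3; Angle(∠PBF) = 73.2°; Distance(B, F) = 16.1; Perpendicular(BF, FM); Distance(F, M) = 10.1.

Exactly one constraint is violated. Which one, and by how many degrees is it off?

Perpendicular(BF, FM) — off by 6.00°.

P = (0.00, 0.00) ✓; PB at 25.60° ✓; |PB| = 30.30 ✓; ∠PBF = 73.20° ✓; |BF| = 16.10 ✓; ∠(BF, FM) = 84.00° ✗; |FM| = 10.10 ✓.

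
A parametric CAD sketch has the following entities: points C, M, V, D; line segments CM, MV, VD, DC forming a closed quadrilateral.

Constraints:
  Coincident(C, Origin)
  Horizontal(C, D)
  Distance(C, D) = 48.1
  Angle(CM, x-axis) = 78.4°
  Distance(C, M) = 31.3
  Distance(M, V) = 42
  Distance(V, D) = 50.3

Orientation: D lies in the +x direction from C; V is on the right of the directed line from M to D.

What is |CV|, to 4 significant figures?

10.74

Checks: |MV| = 42.00 ✓; |VD| = 50.30 ✓.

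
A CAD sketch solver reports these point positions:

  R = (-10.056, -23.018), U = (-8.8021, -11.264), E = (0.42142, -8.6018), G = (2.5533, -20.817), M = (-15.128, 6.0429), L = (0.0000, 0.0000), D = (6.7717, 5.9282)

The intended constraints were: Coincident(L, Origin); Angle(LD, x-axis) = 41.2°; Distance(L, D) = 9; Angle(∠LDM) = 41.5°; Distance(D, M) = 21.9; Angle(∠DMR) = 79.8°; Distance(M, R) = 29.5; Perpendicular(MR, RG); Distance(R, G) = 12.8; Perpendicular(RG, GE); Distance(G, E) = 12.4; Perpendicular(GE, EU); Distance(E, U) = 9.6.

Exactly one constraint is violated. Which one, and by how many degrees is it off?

Perpendicular(GE, EU) — off by 6.20°.

L = (0.00, 0.00) ✓; LD at 41.20° ✓; |LD| = 9.000 ✓; ∠LDM = 41.50° ✓; |DM| = 21.90 ✓; ∠DMR = 79.80° ✓; |MR| = 29.50 ✓; ∠(MR, RG) = 90.00° ✓; |RG| = 12.80 ✓; ∠(RG, GE) = 90.00° ✓; |GE| = 12.40 ✓; ∠(GE, EU) = 96.20° ✗; |EU| = 9.600 ✓.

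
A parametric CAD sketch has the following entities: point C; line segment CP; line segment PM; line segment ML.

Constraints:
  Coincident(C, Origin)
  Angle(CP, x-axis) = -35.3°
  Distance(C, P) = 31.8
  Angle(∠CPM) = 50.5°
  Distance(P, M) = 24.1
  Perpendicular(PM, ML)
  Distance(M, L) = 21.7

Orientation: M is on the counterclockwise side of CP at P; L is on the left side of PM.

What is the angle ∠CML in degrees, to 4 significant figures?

8.969°

∠CPM = 50.5°, so PM runs at -35.3° + (180° − 50.5°) = 94.20° from the x-axis; with |PM| = 24.1, M = P + 24.1·(cos 94.20°, sin 94.20°) = (24.19, 5.659). PM is perpendicular to ML; with |ML| = 21.7 on the left of PM, L = M + 21.7·(-0.9973, -0.07324) = (2.546, 4.070). Then cos ∠CML = MC·ML / (|MC||ML|), giving 8.969°.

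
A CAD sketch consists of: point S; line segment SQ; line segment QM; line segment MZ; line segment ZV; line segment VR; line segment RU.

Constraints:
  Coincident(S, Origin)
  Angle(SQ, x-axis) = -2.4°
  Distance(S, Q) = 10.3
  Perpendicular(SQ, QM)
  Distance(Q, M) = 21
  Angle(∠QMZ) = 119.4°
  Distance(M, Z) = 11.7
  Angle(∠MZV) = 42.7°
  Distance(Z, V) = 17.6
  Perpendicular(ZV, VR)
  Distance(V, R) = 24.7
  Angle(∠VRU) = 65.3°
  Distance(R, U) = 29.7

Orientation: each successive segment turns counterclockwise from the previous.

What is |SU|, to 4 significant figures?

40.44

S is at the origin; SQ runs at -2.4° with length 10.3, so Q = (10.29, -0.4313). SQ ⟂ QM, so QM runs at 87.60°; with |QM| = 21.0, M = (11.17, 20.55). ∠QMZ = 119.4° gives MZ at 148.2° from the x-axis; with |MZ| = 11.7, Z = (1.227, 26.72). ∠MZV = 42.7° gives ZV at -74.50° from the x-axis; with |ZV| = 17.6, V = (5.930, 9.756). ZV is perpendicular to VR, so VR runs at 15.50°; with |VR| = 24.7, R = (29.73, 16.36). ∠VRU = 65.3° gives RU at 130.2° from the x-axis; with |RU| = 29.7, U = (10.56, 39.04). Then |SU| = |U − S| = 40.44.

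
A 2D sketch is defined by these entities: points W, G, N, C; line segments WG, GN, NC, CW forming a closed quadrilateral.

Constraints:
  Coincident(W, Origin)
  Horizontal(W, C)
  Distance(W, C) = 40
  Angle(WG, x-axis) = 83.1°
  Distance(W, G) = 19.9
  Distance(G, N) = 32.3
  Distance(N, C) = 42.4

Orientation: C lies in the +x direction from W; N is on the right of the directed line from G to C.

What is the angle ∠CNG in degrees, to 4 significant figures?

67.77°

Checks: |GN| = 32.30 ✓; |NC| = 42.40 ✓.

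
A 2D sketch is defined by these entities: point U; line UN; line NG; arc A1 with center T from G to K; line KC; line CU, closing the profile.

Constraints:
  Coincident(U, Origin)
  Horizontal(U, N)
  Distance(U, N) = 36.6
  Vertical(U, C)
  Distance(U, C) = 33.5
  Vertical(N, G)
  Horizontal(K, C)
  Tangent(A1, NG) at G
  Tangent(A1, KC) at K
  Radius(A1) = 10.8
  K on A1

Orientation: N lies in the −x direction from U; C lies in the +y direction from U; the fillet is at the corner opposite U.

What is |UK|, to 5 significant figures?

42.283

U is at the origin; U and N share the same y with |UN| = 36.6 and N on the −x side, so N = (-36.600, 0.0000). UC is vertical with |UC| = 33.5 and C on the +y side, so C = (0.0000, 33.500). The virtual corner opposite U is at (-36.600, 33.500). Since A1 is tangent to NG there, TG ⟂ NG and tangency of A1 to KC means the radius TK is perpendicular to KC, with radius 10.8, so the center T sits 10.8 in from both sides at T = (-25.800, 22.700). That places the tangent points at G = (-36.600, 22.700) on NG and K = (-25.800, 33.500) on KC. Then |UK| = |K − U| = 42.283.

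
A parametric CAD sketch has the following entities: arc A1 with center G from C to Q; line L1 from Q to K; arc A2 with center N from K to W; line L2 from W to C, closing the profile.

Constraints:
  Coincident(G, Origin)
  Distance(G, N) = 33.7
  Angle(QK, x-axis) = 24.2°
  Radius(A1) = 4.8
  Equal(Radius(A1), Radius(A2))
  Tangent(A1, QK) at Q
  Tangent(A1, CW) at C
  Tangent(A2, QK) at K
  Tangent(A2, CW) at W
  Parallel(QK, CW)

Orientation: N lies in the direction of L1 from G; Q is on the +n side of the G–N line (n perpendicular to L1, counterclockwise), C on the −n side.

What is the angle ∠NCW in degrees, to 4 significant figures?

8.106°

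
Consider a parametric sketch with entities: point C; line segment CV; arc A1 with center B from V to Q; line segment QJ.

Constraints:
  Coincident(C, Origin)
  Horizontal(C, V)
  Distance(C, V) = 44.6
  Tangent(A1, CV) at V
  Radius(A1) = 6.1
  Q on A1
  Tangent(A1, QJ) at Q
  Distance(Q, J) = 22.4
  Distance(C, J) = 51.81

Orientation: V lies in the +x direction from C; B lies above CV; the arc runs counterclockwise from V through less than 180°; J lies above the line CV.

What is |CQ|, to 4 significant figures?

51.00

Checks: |BQ| = 6.100 ✓; ∠(BQ, QJ) = 90.00° ✓; |QJ| = 22.40 ✓; |CJ| = 51.81 ✓.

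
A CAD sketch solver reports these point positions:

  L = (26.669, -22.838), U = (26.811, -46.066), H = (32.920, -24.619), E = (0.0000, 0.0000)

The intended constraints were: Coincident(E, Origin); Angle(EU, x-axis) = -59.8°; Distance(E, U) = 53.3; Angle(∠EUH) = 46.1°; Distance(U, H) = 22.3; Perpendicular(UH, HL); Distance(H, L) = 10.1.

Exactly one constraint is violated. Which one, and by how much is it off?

Distance(H, L) = 10.1 — off by 3.60.

E = (0.00, 0.00) ✓; EU at -59.80° ✓; |EU| = 53.30 ✓; ∠EUH = 46.10° ✓; |UH| = 22.30 ✓; ∠(UH, HL) = 90.00° ✓; |HL| = 6.500 ✗.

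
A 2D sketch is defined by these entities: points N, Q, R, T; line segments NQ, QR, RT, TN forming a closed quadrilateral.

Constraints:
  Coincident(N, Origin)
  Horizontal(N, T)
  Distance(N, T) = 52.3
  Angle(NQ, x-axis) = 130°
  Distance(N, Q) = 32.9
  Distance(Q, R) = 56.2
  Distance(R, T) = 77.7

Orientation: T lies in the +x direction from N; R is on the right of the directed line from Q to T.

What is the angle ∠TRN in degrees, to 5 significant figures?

35.024°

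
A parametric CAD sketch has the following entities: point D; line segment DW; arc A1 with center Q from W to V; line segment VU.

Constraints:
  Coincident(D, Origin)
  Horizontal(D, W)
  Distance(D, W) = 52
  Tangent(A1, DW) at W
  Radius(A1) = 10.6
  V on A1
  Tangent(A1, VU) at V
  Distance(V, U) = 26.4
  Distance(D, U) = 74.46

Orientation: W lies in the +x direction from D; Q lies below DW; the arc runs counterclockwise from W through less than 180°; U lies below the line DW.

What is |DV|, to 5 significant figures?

48.876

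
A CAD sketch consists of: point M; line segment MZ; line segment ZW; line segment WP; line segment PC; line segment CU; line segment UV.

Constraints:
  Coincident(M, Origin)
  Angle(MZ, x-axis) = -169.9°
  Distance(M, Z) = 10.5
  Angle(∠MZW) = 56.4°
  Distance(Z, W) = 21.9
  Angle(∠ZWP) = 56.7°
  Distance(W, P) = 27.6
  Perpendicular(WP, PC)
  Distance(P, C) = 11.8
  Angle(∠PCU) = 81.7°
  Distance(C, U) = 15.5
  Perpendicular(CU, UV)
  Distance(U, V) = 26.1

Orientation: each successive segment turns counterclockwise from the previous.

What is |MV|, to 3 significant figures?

24.9

∠PCU = 81.7° gives CU at -94.7° from the x-axis; with |CU| = 15.5, U = (-1.77, -3.58). CU ⟂ UV, so UV runs at -4.70°; with |UV| = 26.1, V = (24.2, -5.71). Then |MV| = |V − M| = 24.9.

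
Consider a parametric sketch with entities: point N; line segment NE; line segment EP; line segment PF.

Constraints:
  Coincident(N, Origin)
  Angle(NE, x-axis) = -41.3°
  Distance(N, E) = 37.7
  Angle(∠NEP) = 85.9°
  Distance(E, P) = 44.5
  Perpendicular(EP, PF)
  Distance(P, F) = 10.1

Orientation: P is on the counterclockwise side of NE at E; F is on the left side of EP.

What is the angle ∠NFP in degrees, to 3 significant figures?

123°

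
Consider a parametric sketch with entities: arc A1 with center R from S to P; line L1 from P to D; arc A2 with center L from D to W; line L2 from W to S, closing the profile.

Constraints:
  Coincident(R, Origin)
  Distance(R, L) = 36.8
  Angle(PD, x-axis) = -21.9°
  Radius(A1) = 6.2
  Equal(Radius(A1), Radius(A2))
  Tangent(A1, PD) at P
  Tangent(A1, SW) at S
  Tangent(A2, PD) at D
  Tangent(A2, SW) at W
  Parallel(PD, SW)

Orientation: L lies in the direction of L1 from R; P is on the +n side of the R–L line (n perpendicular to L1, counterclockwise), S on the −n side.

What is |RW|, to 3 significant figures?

37.3

The slot axis is L1's direction at -21.9°, so u = (cos -21.9°, sin -21.9°) = (0.928, -0.373) and n = (−sin -21.9°, cos -21.9°) = (0.373, 0.928). R is at the origin and L lies 36.8 along u from R, so L = 36.8·u = (34.1, -13.7). Tangency of A1 to both parallel lines with radius 6.2 puts P and S at R ± 6.2·n: P = (2.31, 5.75), S = (-2.31, -5.75). Equal radii place D and W the same way about L: D = L + 6.2·n = (36.5, -7.97), W = L − 6.2·n = (31.8, -19.5). Then |RW| = |W − R| = 37.3.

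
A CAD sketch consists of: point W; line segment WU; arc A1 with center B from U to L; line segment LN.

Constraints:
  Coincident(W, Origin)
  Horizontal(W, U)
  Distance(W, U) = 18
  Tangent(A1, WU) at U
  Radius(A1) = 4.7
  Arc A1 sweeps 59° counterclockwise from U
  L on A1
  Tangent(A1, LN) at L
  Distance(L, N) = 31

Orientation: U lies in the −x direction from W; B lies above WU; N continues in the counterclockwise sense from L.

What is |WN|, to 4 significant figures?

28.92

W is at the origin; W and U share the same y with |WU| = 18.0 and U on the −x side, so U = (-18.00, 0.000). Since A1 is tangent to WU there, BU ⟂ WU, so B = U + (0, 4.7) = (-18.00, 4.700). On A1, U sits at bearing -90° from B; a 59° counterclockwise sweep puts L at bearing -31°, so L = B + 4.7·(cos -31°, sin -31°) = (-13.97, 2.279). A1 meets LN tangentially, so BL is at right angles to LN, so LN runs along (−sin -31°, cos -31°); with |LN| = 31.0, N = (1.995, 28.85). Then |WN| = |N − W| = 28.92.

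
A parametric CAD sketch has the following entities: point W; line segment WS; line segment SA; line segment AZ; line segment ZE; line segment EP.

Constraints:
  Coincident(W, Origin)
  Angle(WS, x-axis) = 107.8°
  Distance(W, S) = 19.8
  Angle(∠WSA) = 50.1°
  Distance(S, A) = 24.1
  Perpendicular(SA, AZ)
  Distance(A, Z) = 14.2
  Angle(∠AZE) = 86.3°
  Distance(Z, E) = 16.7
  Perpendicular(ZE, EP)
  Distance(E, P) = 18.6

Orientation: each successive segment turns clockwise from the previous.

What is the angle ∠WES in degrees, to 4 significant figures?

141.0°

W is at the origin; WS runs at 107.8° with length 19.8, so S = (-6.053, 18.85). ∠WSA = 50.1° gives SA at -22.10° from the x-axis; with |SA| = 24.1, A = (16.28, 9.785). SA is perpendicular to AZ, so AZ runs at -112.1°; with |AZ| = 14.2, Z = (10.93, -3.372). ∠AZE = 86.3° gives ZE at 154.2° from the x-axis; with |ZE| = 16.7, E = (-4.101, 3.897). Then cos ∠WES = EW·ES / (|EW||ES|), giving 141.0°.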